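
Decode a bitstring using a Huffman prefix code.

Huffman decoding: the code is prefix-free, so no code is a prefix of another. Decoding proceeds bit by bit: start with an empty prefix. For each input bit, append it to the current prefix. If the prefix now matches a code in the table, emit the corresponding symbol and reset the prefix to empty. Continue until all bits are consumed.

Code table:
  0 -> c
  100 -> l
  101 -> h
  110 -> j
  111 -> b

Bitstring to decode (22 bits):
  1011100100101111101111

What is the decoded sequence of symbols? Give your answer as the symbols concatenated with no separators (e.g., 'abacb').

Answer: hjclhbhb

Derivation:
Bit 0: prefix='1' (no match yet)
Bit 1: prefix='10' (no match yet)
Bit 2: prefix='101' -> emit 'h', reset
Bit 3: prefix='1' (no match yet)
Bit 4: prefix='11' (no match yet)
Bit 5: prefix='110' -> emit 'j', reset
Bit 6: prefix='0' -> emit 'c', reset
Bit 7: prefix='1' (no match yet)
Bit 8: prefix='10' (no match yet)
Bit 9: prefix='100' -> emit 'l', reset
Bit 10: prefix='1' (no match yet)
Bit 11: prefix='10' (no match yet)
Bit 12: prefix='101' -> emit 'h', reset
Bit 13: prefix='1' (no match yet)
Bit 14: prefix='11' (no match yet)
Bit 15: prefix='111' -> emit 'b', reset
Bit 16: prefix='1' (no match yet)
Bit 17: prefix='10' (no match yet)
Bit 18: prefix='101' -> emit 'h', reset
Bit 19: prefix='1' (no match yet)
Bit 20: prefix='11' (no match yet)
Bit 21: prefix='111' -> emit 'b', reset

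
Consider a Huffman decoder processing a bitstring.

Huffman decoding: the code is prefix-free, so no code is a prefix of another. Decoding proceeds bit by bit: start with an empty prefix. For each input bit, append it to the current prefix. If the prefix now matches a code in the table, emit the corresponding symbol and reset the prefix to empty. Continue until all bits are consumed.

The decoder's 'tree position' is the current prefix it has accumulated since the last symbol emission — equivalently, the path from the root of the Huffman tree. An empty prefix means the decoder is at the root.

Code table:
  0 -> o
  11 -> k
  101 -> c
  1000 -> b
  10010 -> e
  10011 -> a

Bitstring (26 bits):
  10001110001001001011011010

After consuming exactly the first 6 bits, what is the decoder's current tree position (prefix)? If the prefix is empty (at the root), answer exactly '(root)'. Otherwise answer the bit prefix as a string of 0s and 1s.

Answer: (root)

Derivation:
Bit 0: prefix='1' (no match yet)
Bit 1: prefix='10' (no match yet)
Bit 2: prefix='100' (no match yet)
Bit 3: prefix='1000' -> emit 'b', reset
Bit 4: prefix='1' (no match yet)
Bit 5: prefix='11' -> emit 'k', reset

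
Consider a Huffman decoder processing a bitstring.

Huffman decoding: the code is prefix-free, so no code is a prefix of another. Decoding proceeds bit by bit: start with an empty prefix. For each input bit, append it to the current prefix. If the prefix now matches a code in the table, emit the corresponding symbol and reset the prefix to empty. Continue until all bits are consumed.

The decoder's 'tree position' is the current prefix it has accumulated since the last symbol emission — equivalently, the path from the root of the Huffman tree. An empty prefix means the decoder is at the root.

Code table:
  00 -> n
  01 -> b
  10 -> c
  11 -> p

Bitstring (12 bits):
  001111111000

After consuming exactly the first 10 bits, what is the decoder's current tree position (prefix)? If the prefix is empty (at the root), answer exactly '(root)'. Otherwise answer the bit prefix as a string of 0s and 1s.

Bit 0: prefix='0' (no match yet)
Bit 1: prefix='00' -> emit 'n', reset
Bit 2: prefix='1' (no match yet)
Bit 3: prefix='11' -> emit 'p', reset
Bit 4: prefix='1' (no match yet)
Bit 5: prefix='11' -> emit 'p', reset
Bit 6: prefix='1' (no match yet)
Bit 7: prefix='11' -> emit 'p', reset
Bit 8: prefix='1' (no match yet)
Bit 9: prefix='10' -> emit 'c', reset

Answer: (root)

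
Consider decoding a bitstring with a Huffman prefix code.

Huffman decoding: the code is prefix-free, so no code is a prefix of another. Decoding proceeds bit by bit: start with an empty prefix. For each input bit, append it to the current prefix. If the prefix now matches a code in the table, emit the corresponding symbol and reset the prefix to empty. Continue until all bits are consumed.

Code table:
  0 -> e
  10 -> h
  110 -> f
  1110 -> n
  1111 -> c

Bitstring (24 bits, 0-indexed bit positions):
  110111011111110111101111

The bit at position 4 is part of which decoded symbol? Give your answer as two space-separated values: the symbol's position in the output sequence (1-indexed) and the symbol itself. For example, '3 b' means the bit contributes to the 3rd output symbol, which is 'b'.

Bit 0: prefix='1' (no match yet)
Bit 1: prefix='11' (no match yet)
Bit 2: prefix='110' -> emit 'f', reset
Bit 3: prefix='1' (no match yet)
Bit 4: prefix='11' (no match yet)
Bit 5: prefix='111' (no match yet)
Bit 6: prefix='1110' -> emit 'n', reset
Bit 7: prefix='1' (no match yet)
Bit 8: prefix='11' (no match yet)

Answer: 2 n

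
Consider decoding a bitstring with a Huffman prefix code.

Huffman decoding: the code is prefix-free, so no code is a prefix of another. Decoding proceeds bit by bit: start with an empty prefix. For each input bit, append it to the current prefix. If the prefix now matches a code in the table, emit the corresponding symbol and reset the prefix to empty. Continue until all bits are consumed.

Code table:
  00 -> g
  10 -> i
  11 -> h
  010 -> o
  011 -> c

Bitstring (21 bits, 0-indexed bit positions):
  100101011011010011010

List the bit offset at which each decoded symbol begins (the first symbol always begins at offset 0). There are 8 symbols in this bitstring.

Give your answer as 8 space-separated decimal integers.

Bit 0: prefix='1' (no match yet)
Bit 1: prefix='10' -> emit 'i', reset
Bit 2: prefix='0' (no match yet)
Bit 3: prefix='01' (no match yet)
Bit 4: prefix='010' -> emit 'o', reset
Bit 5: prefix='1' (no match yet)
Bit 6: prefix='10' -> emit 'i', reset
Bit 7: prefix='1' (no match yet)
Bit 8: prefix='11' -> emit 'h', reset
Bit 9: prefix='0' (no match yet)
Bit 10: prefix='01' (no match yet)
Bit 11: prefix='011' -> emit 'c', reset
Bit 12: prefix='0' (no match yet)
Bit 13: prefix='01' (no match yet)
Bit 14: prefix='010' -> emit 'o', reset
Bit 15: prefix='0' (no match yet)
Bit 16: prefix='01' (no match yet)
Bit 17: prefix='011' -> emit 'c', reset
Bit 18: prefix='0' (no match yet)
Bit 19: prefix='01' (no match yet)
Bit 20: prefix='010' -> emit 'o', reset

Answer: 0 2 5 7 9 12 15 18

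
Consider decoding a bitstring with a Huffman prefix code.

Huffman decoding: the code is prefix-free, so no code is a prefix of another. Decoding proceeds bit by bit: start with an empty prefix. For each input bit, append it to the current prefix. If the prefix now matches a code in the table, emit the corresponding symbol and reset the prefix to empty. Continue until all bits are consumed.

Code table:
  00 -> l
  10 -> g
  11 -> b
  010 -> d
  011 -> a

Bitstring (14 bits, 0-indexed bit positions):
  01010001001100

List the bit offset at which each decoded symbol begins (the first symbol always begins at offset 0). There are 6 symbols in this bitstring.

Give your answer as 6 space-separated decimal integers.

Bit 0: prefix='0' (no match yet)
Bit 1: prefix='01' (no match yet)
Bit 2: prefix='010' -> emit 'd', reset
Bit 3: prefix='1' (no match yet)
Bit 4: prefix='10' -> emit 'g', reset
Bit 5: prefix='0' (no match yet)
Bit 6: prefix='00' -> emit 'l', reset
Bit 7: prefix='1' (no match yet)
Bit 8: prefix='10' -> emit 'g', reset
Bit 9: prefix='0' (no match yet)
Bit 10: prefix='01' (no match yet)
Bit 11: prefix='011' -> emit 'a', reset
Bit 12: prefix='0' (no match yet)
Bit 13: prefix='00' -> emit 'l', reset

Answer: 0 3 5 7 9 12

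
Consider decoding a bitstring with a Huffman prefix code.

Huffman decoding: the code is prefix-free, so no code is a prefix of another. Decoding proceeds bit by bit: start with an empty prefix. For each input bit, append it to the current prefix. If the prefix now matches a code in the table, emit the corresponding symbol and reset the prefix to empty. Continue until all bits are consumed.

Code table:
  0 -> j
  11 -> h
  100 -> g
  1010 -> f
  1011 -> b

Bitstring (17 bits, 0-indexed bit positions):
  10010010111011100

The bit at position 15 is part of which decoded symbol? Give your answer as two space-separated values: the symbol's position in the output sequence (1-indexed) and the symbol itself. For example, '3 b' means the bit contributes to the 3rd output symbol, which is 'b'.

Answer: 5 g

Derivation:
Bit 0: prefix='1' (no match yet)
Bit 1: prefix='10' (no match yet)
Bit 2: prefix='100' -> emit 'g', reset
Bit 3: prefix='1' (no match yet)
Bit 4: prefix='10' (no match yet)
Bit 5: prefix='100' -> emit 'g', reset
Bit 6: prefix='1' (no match yet)
Bit 7: prefix='10' (no match yet)
Bit 8: prefix='101' (no match yet)
Bit 9: prefix='1011' -> emit 'b', reset
Bit 10: prefix='1' (no match yet)
Bit 11: prefix='10' (no match yet)
Bit 12: prefix='101' (no match yet)
Bit 13: prefix='1011' -> emit 'b', reset
Bit 14: prefix='1' (no match yet)
Bit 15: prefix='10' (no match yet)
Bit 16: prefix='100' -> emit 'g', reset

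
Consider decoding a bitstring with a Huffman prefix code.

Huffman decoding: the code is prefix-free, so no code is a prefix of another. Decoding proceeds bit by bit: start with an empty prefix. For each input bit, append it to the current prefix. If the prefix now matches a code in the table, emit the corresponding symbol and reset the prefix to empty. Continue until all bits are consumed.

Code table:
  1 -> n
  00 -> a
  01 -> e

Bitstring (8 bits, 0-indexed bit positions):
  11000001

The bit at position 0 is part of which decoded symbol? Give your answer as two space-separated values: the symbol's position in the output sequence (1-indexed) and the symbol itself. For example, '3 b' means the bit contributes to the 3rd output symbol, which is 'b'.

Answer: 1 n

Derivation:
Bit 0: prefix='1' -> emit 'n', reset
Bit 1: prefix='1' -> emit 'n', reset
Bit 2: prefix='0' (no match yet)
Bit 3: prefix='00' -> emit 'a', reset
Bit 4: prefix='0' (no match yet)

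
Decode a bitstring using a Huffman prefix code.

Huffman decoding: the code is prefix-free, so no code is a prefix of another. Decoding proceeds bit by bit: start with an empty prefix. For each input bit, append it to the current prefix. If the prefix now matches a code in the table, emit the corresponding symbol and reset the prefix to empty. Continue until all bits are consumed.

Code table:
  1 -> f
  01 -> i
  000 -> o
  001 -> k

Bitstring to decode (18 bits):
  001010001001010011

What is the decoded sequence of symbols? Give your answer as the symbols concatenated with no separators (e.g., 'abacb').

Answer: kiofkikf

Derivation:
Bit 0: prefix='0' (no match yet)
Bit 1: prefix='00' (no match yet)
Bit 2: prefix='001' -> emit 'k', reset
Bit 3: prefix='0' (no match yet)
Bit 4: prefix='01' -> emit 'i', reset
Bit 5: prefix='0' (no match yet)
Bit 6: prefix='00' (no match yet)
Bit 7: prefix='000' -> emit 'o', reset
Bit 8: prefix='1' -> emit 'f', reset
Bit 9: prefix='0' (no match yet)
Bit 10: prefix='00' (no match yet)
Bit 11: prefix='001' -> emit 'k', reset
Bit 12: prefix='0' (no match yet)
Bit 13: prefix='01' -> emit 'i', reset
Bit 14: prefix='0' (no match yet)
Bit 15: prefix='00' (no match yet)
Bit 16: prefix='001' -> emit 'k', reset
Bit 17: prefix='1' -> emit 'f', reset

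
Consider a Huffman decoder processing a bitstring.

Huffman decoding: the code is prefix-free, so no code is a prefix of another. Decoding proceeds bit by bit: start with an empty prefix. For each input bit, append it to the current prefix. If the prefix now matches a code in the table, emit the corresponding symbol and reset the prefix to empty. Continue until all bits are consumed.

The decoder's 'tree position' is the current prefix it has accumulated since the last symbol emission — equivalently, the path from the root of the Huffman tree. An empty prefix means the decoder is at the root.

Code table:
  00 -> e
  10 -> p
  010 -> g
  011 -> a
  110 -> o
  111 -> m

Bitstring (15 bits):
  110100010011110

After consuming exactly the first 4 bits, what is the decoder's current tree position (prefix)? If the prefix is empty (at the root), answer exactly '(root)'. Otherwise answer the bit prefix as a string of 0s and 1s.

Bit 0: prefix='1' (no match yet)
Bit 1: prefix='11' (no match yet)
Bit 2: prefix='110' -> emit 'o', reset
Bit 3: prefix='1' (no match yet)

Answer: 1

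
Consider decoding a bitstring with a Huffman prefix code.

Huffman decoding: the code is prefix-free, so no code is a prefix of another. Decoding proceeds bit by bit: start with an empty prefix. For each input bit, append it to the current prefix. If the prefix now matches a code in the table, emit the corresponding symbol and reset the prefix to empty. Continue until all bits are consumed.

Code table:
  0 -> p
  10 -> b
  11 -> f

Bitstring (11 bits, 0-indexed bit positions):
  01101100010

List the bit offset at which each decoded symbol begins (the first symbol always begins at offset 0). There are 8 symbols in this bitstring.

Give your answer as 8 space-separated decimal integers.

Bit 0: prefix='0' -> emit 'p', reset
Bit 1: prefix='1' (no match yet)
Bit 2: prefix='11' -> emit 'f', reset
Bit 3: prefix='0' -> emit 'p', reset
Bit 4: prefix='1' (no match yet)
Bit 5: prefix='11' -> emit 'f', reset
Bit 6: prefix='0' -> emit 'p', reset
Bit 7: prefix='0' -> emit 'p', reset
Bit 8: prefix='0' -> emit 'p', reset
Bit 9: prefix='1' (no match yet)
Bit 10: prefix='10' -> emit 'b', reset

Answer: 0 1 3 4 6 7 8 9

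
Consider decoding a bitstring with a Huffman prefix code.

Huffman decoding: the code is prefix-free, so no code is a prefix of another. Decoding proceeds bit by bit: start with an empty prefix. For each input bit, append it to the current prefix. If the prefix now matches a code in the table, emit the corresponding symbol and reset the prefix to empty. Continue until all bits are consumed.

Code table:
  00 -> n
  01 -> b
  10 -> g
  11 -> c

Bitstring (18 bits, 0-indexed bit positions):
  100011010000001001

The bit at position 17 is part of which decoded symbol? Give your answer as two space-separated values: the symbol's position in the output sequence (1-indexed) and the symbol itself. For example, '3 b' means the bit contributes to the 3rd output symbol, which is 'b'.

Bit 0: prefix='1' (no match yet)
Bit 1: prefix='10' -> emit 'g', reset
Bit 2: prefix='0' (no match yet)
Bit 3: prefix='00' -> emit 'n', reset
Bit 4: prefix='1' (no match yet)
Bit 5: prefix='11' -> emit 'c', reset
Bit 6: prefix='0' (no match yet)
Bit 7: prefix='01' -> emit 'b', reset
Bit 8: prefix='0' (no match yet)
Bit 9: prefix='00' -> emit 'n', reset
Bit 10: prefix='0' (no match yet)
Bit 11: prefix='00' -> emit 'n', reset
Bit 12: prefix='0' (no match yet)
Bit 13: prefix='00' -> emit 'n', reset
Bit 14: prefix='1' (no match yet)
Bit 15: prefix='10' -> emit 'g', reset
Bit 16: prefix='0' (no match yet)
Bit 17: prefix='01' -> emit 'b', reset

Answer: 9 b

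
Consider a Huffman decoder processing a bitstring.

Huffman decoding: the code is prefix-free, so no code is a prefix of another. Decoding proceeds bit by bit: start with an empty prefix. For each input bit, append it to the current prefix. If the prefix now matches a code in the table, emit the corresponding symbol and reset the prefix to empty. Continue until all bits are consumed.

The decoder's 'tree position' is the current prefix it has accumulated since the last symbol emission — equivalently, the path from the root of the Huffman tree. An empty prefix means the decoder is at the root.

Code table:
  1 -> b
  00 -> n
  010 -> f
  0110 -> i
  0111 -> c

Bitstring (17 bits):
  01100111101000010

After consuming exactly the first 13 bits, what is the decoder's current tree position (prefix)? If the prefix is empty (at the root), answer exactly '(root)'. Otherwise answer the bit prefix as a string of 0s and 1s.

Answer: 0

Derivation:
Bit 0: prefix='0' (no match yet)
Bit 1: prefix='01' (no match yet)
Bit 2: prefix='011' (no match yet)
Bit 3: prefix='0110' -> emit 'i', reset
Bit 4: prefix='0' (no match yet)
Bit 5: prefix='01' (no match yet)
Bit 6: prefix='011' (no match yet)
Bit 7: prefix='0111' -> emit 'c', reset
Bit 8: prefix='1' -> emit 'b', reset
Bit 9: prefix='0' (no match yet)
Bit 10: prefix='01' (no match yet)
Bit 11: prefix='010' -> emit 'f', reset
Bit 12: prefix='0' (no match yet)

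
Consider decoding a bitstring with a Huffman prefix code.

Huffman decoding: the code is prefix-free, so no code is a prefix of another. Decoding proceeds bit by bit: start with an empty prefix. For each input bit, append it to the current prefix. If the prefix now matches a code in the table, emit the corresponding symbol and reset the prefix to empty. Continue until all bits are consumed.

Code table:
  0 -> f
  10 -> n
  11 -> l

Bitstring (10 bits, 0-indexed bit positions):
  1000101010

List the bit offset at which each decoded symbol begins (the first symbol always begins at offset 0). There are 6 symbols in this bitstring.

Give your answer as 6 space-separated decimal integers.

Bit 0: prefix='1' (no match yet)
Bit 1: prefix='10' -> emit 'n', reset
Bit 2: prefix='0' -> emit 'f', reset
Bit 3: prefix='0' -> emit 'f', reset
Bit 4: prefix='1' (no match yet)
Bit 5: prefix='10' -> emit 'n', reset
Bit 6: prefix='1' (no match yet)
Bit 7: prefix='10' -> emit 'n', reset
Bit 8: prefix='1' (no match yet)
Bit 9: prefix='10' -> emit 'n', reset

Answer: 0 2 3 4 6 8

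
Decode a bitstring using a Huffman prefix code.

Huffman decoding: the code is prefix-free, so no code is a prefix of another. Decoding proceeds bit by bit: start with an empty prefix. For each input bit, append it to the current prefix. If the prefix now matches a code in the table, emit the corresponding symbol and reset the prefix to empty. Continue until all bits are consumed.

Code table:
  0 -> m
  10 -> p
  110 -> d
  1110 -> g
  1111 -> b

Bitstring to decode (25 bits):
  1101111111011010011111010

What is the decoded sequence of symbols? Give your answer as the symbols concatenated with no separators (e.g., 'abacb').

Bit 0: prefix='1' (no match yet)
Bit 1: prefix='11' (no match yet)
Bit 2: prefix='110' -> emit 'd', reset
Bit 3: prefix='1' (no match yet)
Bit 4: prefix='11' (no match yet)
Bit 5: prefix='111' (no match yet)
Bit 6: prefix='1111' -> emit 'b', reset
Bit 7: prefix='1' (no match yet)
Bit 8: prefix='11' (no match yet)
Bit 9: prefix='111' (no match yet)
Bit 10: prefix='1110' -> emit 'g', reset
Bit 11: prefix='1' (no match yet)
Bit 12: prefix='11' (no match yet)
Bit 13: prefix='110' -> emit 'd', reset
Bit 14: prefix='1' (no match yet)
Bit 15: prefix='10' -> emit 'p', reset
Bit 16: prefix='0' -> emit 'm', reset
Bit 17: prefix='1' (no match yet)
Bit 18: prefix='11' (no match yet)
Bit 19: prefix='111' (no match yet)
Bit 20: prefix='1111' -> emit 'b', reset
Bit 21: prefix='1' (no match yet)
Bit 22: prefix='10' -> emit 'p', reset
Bit 23: prefix='1' (no match yet)
Bit 24: prefix='10' -> emit 'p', reset

Answer: dbgdpmbpp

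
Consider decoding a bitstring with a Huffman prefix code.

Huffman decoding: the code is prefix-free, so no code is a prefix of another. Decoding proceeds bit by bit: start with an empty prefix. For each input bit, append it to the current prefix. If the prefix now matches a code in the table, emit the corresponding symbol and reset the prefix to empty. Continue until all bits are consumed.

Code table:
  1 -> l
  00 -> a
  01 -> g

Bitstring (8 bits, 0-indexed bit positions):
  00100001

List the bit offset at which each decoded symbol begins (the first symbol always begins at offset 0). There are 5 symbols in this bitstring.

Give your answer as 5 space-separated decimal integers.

Bit 0: prefix='0' (no match yet)
Bit 1: prefix='00' -> emit 'a', reset
Bit 2: prefix='1' -> emit 'l', reset
Bit 3: prefix='0' (no match yet)
Bit 4: prefix='00' -> emit 'a', reset
Bit 5: prefix='0' (no match yet)
Bit 6: prefix='00' -> emit 'a', reset
Bit 7: prefix='1' -> emit 'l', reset

Answer: 0 2 3 5 7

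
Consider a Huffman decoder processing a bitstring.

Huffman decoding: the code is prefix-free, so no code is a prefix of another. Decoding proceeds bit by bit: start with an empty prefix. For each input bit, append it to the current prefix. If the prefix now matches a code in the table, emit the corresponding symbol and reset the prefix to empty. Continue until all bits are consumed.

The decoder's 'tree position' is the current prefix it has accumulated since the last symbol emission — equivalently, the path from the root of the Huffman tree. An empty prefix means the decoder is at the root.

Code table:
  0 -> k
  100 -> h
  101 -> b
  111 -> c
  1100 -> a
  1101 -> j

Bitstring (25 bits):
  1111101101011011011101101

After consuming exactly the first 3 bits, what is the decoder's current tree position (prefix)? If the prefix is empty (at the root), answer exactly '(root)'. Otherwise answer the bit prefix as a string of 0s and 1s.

Answer: (root)

Derivation:
Bit 0: prefix='1' (no match yet)
Bit 1: prefix='11' (no match yet)
Bit 2: prefix='111' -> emit 'c', reset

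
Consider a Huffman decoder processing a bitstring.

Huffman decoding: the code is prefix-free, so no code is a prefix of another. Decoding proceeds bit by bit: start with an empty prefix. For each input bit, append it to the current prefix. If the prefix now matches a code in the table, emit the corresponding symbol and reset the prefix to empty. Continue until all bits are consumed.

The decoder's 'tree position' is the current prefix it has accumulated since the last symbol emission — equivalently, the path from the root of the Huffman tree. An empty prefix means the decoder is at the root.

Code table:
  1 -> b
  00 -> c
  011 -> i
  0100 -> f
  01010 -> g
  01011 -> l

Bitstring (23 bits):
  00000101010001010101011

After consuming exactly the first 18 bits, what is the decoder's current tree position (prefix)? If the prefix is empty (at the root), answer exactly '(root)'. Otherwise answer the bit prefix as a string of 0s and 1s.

Bit 0: prefix='0' (no match yet)
Bit 1: prefix='00' -> emit 'c', reset
Bit 2: prefix='0' (no match yet)
Bit 3: prefix='00' -> emit 'c', reset
Bit 4: prefix='0' (no match yet)
Bit 5: prefix='01' (no match yet)
Bit 6: prefix='010' (no match yet)
Bit 7: prefix='0101' (no match yet)
Bit 8: prefix='01010' -> emit 'g', reset
Bit 9: prefix='1' -> emit 'b', reset
Bit 10: prefix='0' (no match yet)
Bit 11: prefix='00' -> emit 'c', reset
Bit 12: prefix='0' (no match yet)
Bit 13: prefix='01' (no match yet)
Bit 14: prefix='010' (no match yet)
Bit 15: prefix='0101' (no match yet)
Bit 16: prefix='01010' -> emit 'g', reset
Bit 17: prefix='1' -> emit 'b', reset

Answer: (root)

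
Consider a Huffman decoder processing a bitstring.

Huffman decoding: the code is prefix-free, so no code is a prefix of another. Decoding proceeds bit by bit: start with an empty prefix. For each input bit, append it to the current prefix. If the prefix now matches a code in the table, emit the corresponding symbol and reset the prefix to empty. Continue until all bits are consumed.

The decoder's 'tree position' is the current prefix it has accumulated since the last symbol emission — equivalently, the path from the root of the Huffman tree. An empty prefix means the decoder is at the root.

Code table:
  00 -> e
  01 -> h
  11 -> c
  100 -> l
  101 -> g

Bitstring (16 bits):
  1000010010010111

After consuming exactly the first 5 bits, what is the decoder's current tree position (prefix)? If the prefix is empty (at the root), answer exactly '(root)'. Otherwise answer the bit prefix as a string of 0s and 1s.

Bit 0: prefix='1' (no match yet)
Bit 1: prefix='10' (no match yet)
Bit 2: prefix='100' -> emit 'l', reset
Bit 3: prefix='0' (no match yet)
Bit 4: prefix='00' -> emit 'e', reset

Answer: (root)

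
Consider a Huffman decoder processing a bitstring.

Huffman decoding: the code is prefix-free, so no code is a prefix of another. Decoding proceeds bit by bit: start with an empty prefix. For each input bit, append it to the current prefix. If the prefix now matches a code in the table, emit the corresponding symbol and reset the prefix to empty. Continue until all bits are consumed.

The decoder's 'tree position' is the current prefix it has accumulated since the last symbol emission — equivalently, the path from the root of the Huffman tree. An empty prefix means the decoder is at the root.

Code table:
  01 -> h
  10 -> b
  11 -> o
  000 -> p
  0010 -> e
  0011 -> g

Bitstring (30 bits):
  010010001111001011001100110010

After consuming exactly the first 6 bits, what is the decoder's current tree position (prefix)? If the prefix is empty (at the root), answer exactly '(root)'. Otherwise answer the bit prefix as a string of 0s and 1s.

Answer: (root)

Derivation:
Bit 0: prefix='0' (no match yet)
Bit 1: prefix='01' -> emit 'h', reset
Bit 2: prefix='0' (no match yet)
Bit 3: prefix='00' (no match yet)
Bit 4: prefix='001' (no match yet)
Bit 5: prefix='0010' -> emit 'e', reset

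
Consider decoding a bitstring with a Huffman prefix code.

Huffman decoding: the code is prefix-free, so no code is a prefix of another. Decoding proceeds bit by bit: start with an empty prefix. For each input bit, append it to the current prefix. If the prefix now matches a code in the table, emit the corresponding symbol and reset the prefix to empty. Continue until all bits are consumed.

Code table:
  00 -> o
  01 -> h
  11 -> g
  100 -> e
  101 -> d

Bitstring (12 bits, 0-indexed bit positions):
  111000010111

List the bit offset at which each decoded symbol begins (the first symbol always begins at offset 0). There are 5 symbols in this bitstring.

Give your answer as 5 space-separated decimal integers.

Answer: 0 2 5 7 10

Derivation:
Bit 0: prefix='1' (no match yet)
Bit 1: prefix='11' -> emit 'g', reset
Bit 2: prefix='1' (no match yet)
Bit 3: prefix='10' (no match yet)
Bit 4: prefix='100' -> emit 'e', reset
Bit 5: prefix='0' (no match yet)
Bit 6: prefix='00' -> emit 'o', reset
Bit 7: prefix='1' (no match yet)
Bit 8: prefix='10' (no match yet)
Bit 9: prefix='101' -> emit 'd', reset
Bit 10: prefix='1' (no match yet)
Bit 11: prefix='11' -> emit 'g', reset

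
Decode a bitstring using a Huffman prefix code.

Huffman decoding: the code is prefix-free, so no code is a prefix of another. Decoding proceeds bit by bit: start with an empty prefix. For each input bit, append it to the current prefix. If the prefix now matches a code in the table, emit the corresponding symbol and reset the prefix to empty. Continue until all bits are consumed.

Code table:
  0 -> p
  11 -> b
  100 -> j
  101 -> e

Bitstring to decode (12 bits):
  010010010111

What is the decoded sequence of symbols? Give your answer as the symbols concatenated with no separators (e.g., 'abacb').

Bit 0: prefix='0' -> emit 'p', reset
Bit 1: prefix='1' (no match yet)
Bit 2: prefix='10' (no match yet)
Bit 3: prefix='100' -> emit 'j', reset
Bit 4: prefix='1' (no match yet)
Bit 5: prefix='10' (no match yet)
Bit 6: prefix='100' -> emit 'j', reset
Bit 7: prefix='1' (no match yet)
Bit 8: prefix='10' (no match yet)
Bit 9: prefix='101' -> emit 'e', reset
Bit 10: prefix='1' (no match yet)
Bit 11: prefix='11' -> emit 'b', reset

Answer: pjjeb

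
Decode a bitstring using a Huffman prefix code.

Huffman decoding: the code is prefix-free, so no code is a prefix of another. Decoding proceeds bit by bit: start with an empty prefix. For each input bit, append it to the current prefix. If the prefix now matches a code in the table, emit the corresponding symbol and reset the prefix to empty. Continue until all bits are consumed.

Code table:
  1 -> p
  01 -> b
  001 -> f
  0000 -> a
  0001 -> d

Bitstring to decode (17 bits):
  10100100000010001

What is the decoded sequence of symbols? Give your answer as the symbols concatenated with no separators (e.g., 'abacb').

Bit 0: prefix='1' -> emit 'p', reset
Bit 1: prefix='0' (no match yet)
Bit 2: prefix='01' -> emit 'b', reset
Bit 3: prefix='0' (no match yet)
Bit 4: prefix='00' (no match yet)
Bit 5: prefix='001' -> emit 'f', reset
Bit 6: prefix='0' (no match yet)
Bit 7: prefix='00' (no match yet)
Bit 8: prefix='000' (no match yet)
Bit 9: prefix='0000' -> emit 'a', reset
Bit 10: prefix='0' (no match yet)
Bit 11: prefix='00' (no match yet)
Bit 12: prefix='001' -> emit 'f', reset
Bit 13: prefix='0' (no match yet)
Bit 14: prefix='00' (no match yet)
Bit 15: prefix='000' (no match yet)
Bit 16: prefix='0001' -> emit 'd', reset

Answer: pbfafd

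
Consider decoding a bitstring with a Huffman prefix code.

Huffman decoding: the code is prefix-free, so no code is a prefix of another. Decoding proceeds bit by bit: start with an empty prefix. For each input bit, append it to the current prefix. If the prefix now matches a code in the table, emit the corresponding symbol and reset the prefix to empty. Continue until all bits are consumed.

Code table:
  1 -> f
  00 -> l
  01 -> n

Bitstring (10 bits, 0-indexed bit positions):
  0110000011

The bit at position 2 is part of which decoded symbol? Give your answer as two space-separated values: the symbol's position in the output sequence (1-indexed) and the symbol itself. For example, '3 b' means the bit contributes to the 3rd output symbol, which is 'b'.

Answer: 2 f

Derivation:
Bit 0: prefix='0' (no match yet)
Bit 1: prefix='01' -> emit 'n', reset
Bit 2: prefix='1' -> emit 'f', reset
Bit 3: prefix='0' (no match yet)
Bit 4: prefix='00' -> emit 'l', reset
Bit 5: prefix='0' (no match yet)
Bit 6: prefix='00' -> emit 'l', reset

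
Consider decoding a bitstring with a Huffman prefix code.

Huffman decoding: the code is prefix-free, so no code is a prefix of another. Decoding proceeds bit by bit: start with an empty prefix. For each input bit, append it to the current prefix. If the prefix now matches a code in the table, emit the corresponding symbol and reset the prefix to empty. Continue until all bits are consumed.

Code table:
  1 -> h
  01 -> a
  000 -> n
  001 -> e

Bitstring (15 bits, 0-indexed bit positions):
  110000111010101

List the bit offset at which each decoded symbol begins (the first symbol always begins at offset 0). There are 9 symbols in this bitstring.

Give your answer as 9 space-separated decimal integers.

Answer: 0 1 2 5 7 8 9 11 13

Derivation:
Bit 0: prefix='1' -> emit 'h', reset
Bit 1: prefix='1' -> emit 'h', reset
Bit 2: prefix='0' (no match yet)
Bit 3: prefix='00' (no match yet)
Bit 4: prefix='000' -> emit 'n', reset
Bit 5: prefix='0' (no match yet)
Bit 6: prefix='01' -> emit 'a', reset
Bit 7: prefix='1' -> emit 'h', reset
Bit 8: prefix='1' -> emit 'h', reset
Bit 9: prefix='0' (no match yet)
Bit 10: prefix='01' -> emit 'a', reset
Bit 11: prefix='0' (no match yet)
Bit 12: prefix='01' -> emit 'a', reset
Bit 13: prefix='0' (no match yet)
Bit 14: prefix='01' -> emit 'a', reset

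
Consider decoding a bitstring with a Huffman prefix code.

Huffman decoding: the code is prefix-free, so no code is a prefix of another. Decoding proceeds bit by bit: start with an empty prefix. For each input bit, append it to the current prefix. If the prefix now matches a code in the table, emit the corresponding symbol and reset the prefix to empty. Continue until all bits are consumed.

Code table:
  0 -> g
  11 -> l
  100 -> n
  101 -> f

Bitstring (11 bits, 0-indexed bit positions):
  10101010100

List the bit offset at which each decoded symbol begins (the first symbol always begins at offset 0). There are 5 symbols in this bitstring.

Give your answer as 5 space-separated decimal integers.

Answer: 0 3 4 7 8

Derivation:
Bit 0: prefix='1' (no match yet)
Bit 1: prefix='10' (no match yet)
Bit 2: prefix='101' -> emit 'f', reset
Bit 3: prefix='0' -> emit 'g', reset
Bit 4: prefix='1' (no match yet)
Bit 5: prefix='10' (no match yet)
Bit 6: prefix='101' -> emit 'f', reset
Bit 7: prefix='0' -> emit 'g', reset
Bit 8: prefix='1' (no match yet)
Bit 9: prefix='10' (no match yet)
Bit 10: prefix='100' -> emit 'n', reset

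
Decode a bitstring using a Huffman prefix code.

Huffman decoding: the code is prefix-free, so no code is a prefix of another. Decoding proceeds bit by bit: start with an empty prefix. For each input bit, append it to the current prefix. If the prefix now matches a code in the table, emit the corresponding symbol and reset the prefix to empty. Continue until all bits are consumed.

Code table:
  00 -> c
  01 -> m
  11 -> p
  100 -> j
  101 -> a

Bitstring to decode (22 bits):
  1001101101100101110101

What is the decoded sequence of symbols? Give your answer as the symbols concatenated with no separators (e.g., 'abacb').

Bit 0: prefix='1' (no match yet)
Bit 1: prefix='10' (no match yet)
Bit 2: prefix='100' -> emit 'j', reset
Bit 3: prefix='1' (no match yet)
Bit 4: prefix='11' -> emit 'p', reset
Bit 5: prefix='0' (no match yet)
Bit 6: prefix='01' -> emit 'm', reset
Bit 7: prefix='1' (no match yet)
Bit 8: prefix='10' (no match yet)
Bit 9: prefix='101' -> emit 'a', reset
Bit 10: prefix='1' (no match yet)
Bit 11: prefix='10' (no match yet)
Bit 12: prefix='100' -> emit 'j', reset
Bit 13: prefix='1' (no match yet)
Bit 14: prefix='10' (no match yet)
Bit 15: prefix='101' -> emit 'a', reset
Bit 16: prefix='1' (no match yet)
Bit 17: prefix='11' -> emit 'p', reset
Bit 18: prefix='0' (no match yet)
Bit 19: prefix='01' -> emit 'm', reset
Bit 20: prefix='0' (no match yet)
Bit 21: prefix='01' -> emit 'm', reset

Answer: jpmajapmm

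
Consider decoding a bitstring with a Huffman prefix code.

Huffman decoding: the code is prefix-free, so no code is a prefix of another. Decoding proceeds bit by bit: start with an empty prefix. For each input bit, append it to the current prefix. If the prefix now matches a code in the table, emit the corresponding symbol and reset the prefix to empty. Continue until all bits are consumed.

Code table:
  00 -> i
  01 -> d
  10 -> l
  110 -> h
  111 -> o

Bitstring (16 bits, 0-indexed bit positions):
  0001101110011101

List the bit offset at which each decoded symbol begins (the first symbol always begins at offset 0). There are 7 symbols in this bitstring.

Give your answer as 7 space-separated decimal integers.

Bit 0: prefix='0' (no match yet)
Bit 1: prefix='00' -> emit 'i', reset
Bit 2: prefix='0' (no match yet)
Bit 3: prefix='01' -> emit 'd', reset
Bit 4: prefix='1' (no match yet)
Bit 5: prefix='10' -> emit 'l', reset
Bit 6: prefix='1' (no match yet)
Bit 7: prefix='11' (no match yet)
Bit 8: prefix='111' -> emit 'o', reset
Bit 9: prefix='0' (no match yet)
Bit 10: prefix='00' -> emit 'i', reset
Bit 11: prefix='1' (no match yet)
Bit 12: prefix='11' (no match yet)
Bit 13: prefix='111' -> emit 'o', reset
Bit 14: prefix='0' (no match yet)
Bit 15: prefix='01' -> emit 'd', reset

Answer: 0 2 4 6 9 11 14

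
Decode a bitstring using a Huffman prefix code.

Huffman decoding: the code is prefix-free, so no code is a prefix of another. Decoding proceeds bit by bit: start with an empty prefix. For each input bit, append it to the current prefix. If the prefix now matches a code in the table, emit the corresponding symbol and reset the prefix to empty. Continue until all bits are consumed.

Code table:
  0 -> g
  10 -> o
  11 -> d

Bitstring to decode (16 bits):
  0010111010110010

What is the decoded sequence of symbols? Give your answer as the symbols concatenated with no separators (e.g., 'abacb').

Answer: ggodoodggo

Derivation:
Bit 0: prefix='0' -> emit 'g', reset
Bit 1: prefix='0' -> emit 'g', reset
Bit 2: prefix='1' (no match yet)
Bit 3: prefix='10' -> emit 'o', reset
Bit 4: prefix='1' (no match yet)
Bit 5: prefix='11' -> emit 'd', reset
Bit 6: prefix='1' (no match yet)
Bit 7: prefix='10' -> emit 'o', reset
Bit 8: prefix='1' (no match yet)
Bit 9: prefix='10' -> emit 'o', reset
Bit 10: prefix='1' (no match yet)
Bit 11: prefix='11' -> emit 'd', reset
Bit 12: prefix='0' -> emit 'g', reset
Bit 13: prefix='0' -> emit 'g', reset
Bit 14: prefix='1' (no match yet)
Bit 15: prefix='10' -> emit 'o', reset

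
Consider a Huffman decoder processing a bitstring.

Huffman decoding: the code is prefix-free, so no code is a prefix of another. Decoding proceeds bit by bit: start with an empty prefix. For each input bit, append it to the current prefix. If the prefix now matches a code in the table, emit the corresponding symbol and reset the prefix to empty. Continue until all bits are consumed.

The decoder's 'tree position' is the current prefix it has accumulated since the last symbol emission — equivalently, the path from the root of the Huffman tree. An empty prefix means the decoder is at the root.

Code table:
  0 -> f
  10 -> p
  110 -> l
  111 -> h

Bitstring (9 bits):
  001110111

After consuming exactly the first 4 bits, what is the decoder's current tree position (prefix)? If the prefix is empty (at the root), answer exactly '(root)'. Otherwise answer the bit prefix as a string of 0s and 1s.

Bit 0: prefix='0' -> emit 'f', reset
Bit 1: prefix='0' -> emit 'f', reset
Bit 2: prefix='1' (no match yet)
Bit 3: prefix='11' (no match yet)

Answer: 11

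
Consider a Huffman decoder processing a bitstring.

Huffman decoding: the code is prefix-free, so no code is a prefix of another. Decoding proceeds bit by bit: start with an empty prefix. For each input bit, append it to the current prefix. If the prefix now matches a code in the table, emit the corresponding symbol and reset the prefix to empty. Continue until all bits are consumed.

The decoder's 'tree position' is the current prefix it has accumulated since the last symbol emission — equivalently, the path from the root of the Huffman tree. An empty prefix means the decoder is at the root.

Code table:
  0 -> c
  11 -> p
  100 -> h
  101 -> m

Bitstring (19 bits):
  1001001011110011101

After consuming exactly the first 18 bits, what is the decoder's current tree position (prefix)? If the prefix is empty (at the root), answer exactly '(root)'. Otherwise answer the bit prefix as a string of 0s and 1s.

Bit 0: prefix='1' (no match yet)
Bit 1: prefix='10' (no match yet)
Bit 2: prefix='100' -> emit 'h', reset
Bit 3: prefix='1' (no match yet)
Bit 4: prefix='10' (no match yet)
Bit 5: prefix='100' -> emit 'h', reset
Bit 6: prefix='1' (no match yet)
Bit 7: prefix='10' (no match yet)
Bit 8: prefix='101' -> emit 'm', reset
Bit 9: prefix='1' (no match yet)
Bit 10: prefix='11' -> emit 'p', reset
Bit 11: prefix='1' (no match yet)
Bit 12: prefix='10' (no match yet)
Bit 13: prefix='100' -> emit 'h', reset
Bit 14: prefix='1' (no match yet)
Bit 15: prefix='11' -> emit 'p', reset
Bit 16: prefix='1' (no match yet)
Bit 17: prefix='10' (no match yet)

Answer: 10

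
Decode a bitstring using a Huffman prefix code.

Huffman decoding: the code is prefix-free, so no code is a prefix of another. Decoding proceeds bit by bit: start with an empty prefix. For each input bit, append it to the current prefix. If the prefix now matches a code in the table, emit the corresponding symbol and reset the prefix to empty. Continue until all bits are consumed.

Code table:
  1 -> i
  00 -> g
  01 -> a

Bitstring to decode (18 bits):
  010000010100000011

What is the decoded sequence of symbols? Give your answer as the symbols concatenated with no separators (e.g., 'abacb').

Bit 0: prefix='0' (no match yet)
Bit 1: prefix='01' -> emit 'a', reset
Bit 2: prefix='0' (no match yet)
Bit 3: prefix='00' -> emit 'g', reset
Bit 4: prefix='0' (no match yet)
Bit 5: prefix='00' -> emit 'g', reset
Bit 6: prefix='0' (no match yet)
Bit 7: prefix='01' -> emit 'a', reset
Bit 8: prefix='0' (no match yet)
Bit 9: prefix='01' -> emit 'a', reset
Bit 10: prefix='0' (no match yet)
Bit 11: prefix='00' -> emit 'g', reset
Bit 12: prefix='0' (no match yet)
Bit 13: prefix='00' -> emit 'g', reset
Bit 14: prefix='0' (no match yet)
Bit 15: prefix='00' -> emit 'g', reset
Bit 16: prefix='1' -> emit 'i', reset
Bit 17: prefix='1' -> emit 'i', reset

Answer: aggaagggii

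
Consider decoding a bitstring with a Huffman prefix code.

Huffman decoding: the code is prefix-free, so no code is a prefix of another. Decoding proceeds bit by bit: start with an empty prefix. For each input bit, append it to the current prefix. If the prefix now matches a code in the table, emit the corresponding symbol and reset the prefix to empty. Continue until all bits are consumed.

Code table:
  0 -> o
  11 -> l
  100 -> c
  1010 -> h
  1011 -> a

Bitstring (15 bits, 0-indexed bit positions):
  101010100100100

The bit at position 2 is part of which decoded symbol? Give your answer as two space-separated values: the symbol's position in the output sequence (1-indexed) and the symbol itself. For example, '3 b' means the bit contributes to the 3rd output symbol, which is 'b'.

Bit 0: prefix='1' (no match yet)
Bit 1: prefix='10' (no match yet)
Bit 2: prefix='101' (no match yet)
Bit 3: prefix='1010' -> emit 'h', reset
Bit 4: prefix='1' (no match yet)
Bit 5: prefix='10' (no match yet)
Bit 6: prefix='101' (no match yet)

Answer: 1 h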